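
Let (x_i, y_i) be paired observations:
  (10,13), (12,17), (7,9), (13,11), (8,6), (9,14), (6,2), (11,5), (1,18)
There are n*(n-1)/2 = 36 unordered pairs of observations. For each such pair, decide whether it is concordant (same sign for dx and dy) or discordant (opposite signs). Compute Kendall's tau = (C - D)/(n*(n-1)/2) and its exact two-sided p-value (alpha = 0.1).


Step 1: Enumerate the 36 unordered pairs (i,j) with i<j and classify each by sign(x_j-x_i) * sign(y_j-y_i).
  (1,2):dx=+2,dy=+4->C; (1,3):dx=-3,dy=-4->C; (1,4):dx=+3,dy=-2->D; (1,5):dx=-2,dy=-7->C
  (1,6):dx=-1,dy=+1->D; (1,7):dx=-4,dy=-11->C; (1,8):dx=+1,dy=-8->D; (1,9):dx=-9,dy=+5->D
  (2,3):dx=-5,dy=-8->C; (2,4):dx=+1,dy=-6->D; (2,5):dx=-4,dy=-11->C; (2,6):dx=-3,dy=-3->C
  (2,7):dx=-6,dy=-15->C; (2,8):dx=-1,dy=-12->C; (2,9):dx=-11,dy=+1->D; (3,4):dx=+6,dy=+2->C
  (3,5):dx=+1,dy=-3->D; (3,6):dx=+2,dy=+5->C; (3,7):dx=-1,dy=-7->C; (3,8):dx=+4,dy=-4->D
  (3,9):dx=-6,dy=+9->D; (4,5):dx=-5,dy=-5->C; (4,6):dx=-4,dy=+3->D; (4,7):dx=-7,dy=-9->C
  (4,8):dx=-2,dy=-6->C; (4,9):dx=-12,dy=+7->D; (5,6):dx=+1,dy=+8->C; (5,7):dx=-2,dy=-4->C
  (5,8):dx=+3,dy=-1->D; (5,9):dx=-7,dy=+12->D; (6,7):dx=-3,dy=-12->C; (6,8):dx=+2,dy=-9->D
  (6,9):dx=-8,dy=+4->D; (7,8):dx=+5,dy=+3->C; (7,9):dx=-5,dy=+16->D; (8,9):dx=-10,dy=+13->D
Step 2: C = 19, D = 17, total pairs = 36.
Step 3: tau = (C - D)/(n(n-1)/2) = (19 - 17)/36 = 0.055556.
Step 4: Exact two-sided p-value (enumerate n! = 362880 permutations of y under H0): p = 0.919455.
Step 5: alpha = 0.1. fail to reject H0.

tau_b = 0.0556 (C=19, D=17), p = 0.919455, fail to reject H0.


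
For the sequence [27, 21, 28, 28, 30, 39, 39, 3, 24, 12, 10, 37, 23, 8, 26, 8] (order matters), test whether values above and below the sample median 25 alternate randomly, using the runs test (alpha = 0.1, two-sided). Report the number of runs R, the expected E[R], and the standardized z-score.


Step 1: Compute median = 25; label A = above, B = below.
Labels in order: ABAAAAABBBBABBAB  (n_A = 8, n_B = 8)
Step 2: Count runs R = 8.
Step 3: Under H0 (random ordering), E[R] = 2*n_A*n_B/(n_A+n_B) + 1 = 2*8*8/16 + 1 = 9.0000.
        Var[R] = 2*n_A*n_B*(2*n_A*n_B - n_A - n_B) / ((n_A+n_B)^2 * (n_A+n_B-1)) = 14336/3840 = 3.7333.
        SD[R] = 1.9322.
Step 4: Continuity-corrected z = (R + 0.5 - E[R]) / SD[R] = (8 + 0.5 - 9.0000) / 1.9322 = -0.2588.
Step 5: Two-sided p-value via normal approximation = 2*(1 - Phi(|z|)) = 0.795809.
Step 6: alpha = 0.1. fail to reject H0.

R = 8, z = -0.2588, p = 0.795809, fail to reject H0.


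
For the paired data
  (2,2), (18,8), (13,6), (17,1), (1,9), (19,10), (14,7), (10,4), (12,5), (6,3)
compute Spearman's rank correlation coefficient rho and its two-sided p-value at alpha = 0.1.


Step 1: Rank x and y separately (midranks; no ties here).
rank(x): 2->2, 18->9, 13->6, 17->8, 1->1, 19->10, 14->7, 10->4, 12->5, 6->3
rank(y): 2->2, 8->8, 6->6, 1->1, 9->9, 10->10, 7->7, 4->4, 5->5, 3->3
Step 2: d_i = R_x(i) - R_y(i); compute d_i^2.
  (2-2)^2=0, (9-8)^2=1, (6-6)^2=0, (8-1)^2=49, (1-9)^2=64, (10-10)^2=0, (7-7)^2=0, (4-4)^2=0, (5-5)^2=0, (3-3)^2=0
sum(d^2) = 114.
Step 3: rho = 1 - 6*114 / (10*(10^2 - 1)) = 1 - 684/990 = 0.309091.
Step 4: Under H0, t = rho * sqrt((n-2)/(1-rho^2)) = 0.9193 ~ t(8).
Step 5: Two-sided p-value from the t-distribution with 8 df = 0.384841.
Step 6: alpha = 0.1. fail to reject H0.

rho = 0.3091, p = 0.384841, fail to reject H0 at alpha = 0.1.


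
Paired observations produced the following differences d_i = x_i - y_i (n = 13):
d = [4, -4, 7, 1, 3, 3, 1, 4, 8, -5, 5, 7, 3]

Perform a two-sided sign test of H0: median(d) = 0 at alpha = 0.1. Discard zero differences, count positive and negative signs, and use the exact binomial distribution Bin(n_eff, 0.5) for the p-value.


Step 1: Discard zero differences. Original n = 13; n_eff = number of nonzero differences = 13.
Nonzero differences (with sign): +4, -4, +7, +1, +3, +3, +1, +4, +8, -5, +5, +7, +3
Step 2: Count signs: positive = 11, negative = 2.
Step 3: Under H0: P(positive) = 0.5, so the number of positives S ~ Bin(13, 0.5).
Step 4: Two-sided exact p-value = sum of Bin(13,0.5) probabilities at or below the observed probability = 0.022461.
Step 5: alpha = 0.1. reject H0.

n_eff = 13, pos = 11, neg = 2, p = 0.022461, reject H0.


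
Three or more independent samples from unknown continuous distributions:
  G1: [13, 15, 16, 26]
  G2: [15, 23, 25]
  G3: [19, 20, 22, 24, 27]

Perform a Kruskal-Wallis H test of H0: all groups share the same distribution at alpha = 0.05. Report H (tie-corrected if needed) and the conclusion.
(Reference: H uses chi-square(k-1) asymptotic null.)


Step 1: Combine all N = 12 observations and assign midranks.
sorted (value, group, rank): (13,G1,1), (15,G1,2.5), (15,G2,2.5), (16,G1,4), (19,G3,5), (20,G3,6), (22,G3,7), (23,G2,8), (24,G3,9), (25,G2,10), (26,G1,11), (27,G3,12)
Step 2: Sum ranks within each group.
R_1 = 18.5 (n_1 = 4)
R_2 = 20.5 (n_2 = 3)
R_3 = 39 (n_3 = 5)
Step 3: H = 12/(N(N+1)) * sum(R_i^2/n_i) - 3(N+1)
     = 12/(12*13) * (18.5^2/4 + 20.5^2/3 + 39^2/5) - 3*13
     = 0.076923 * 529.846 - 39
     = 1.757372.
Step 4: Ties present; correction factor C = 1 - 6/(12^3 - 12) = 0.996503. Corrected H = 1.757372 / 0.996503 = 1.763538.
Step 5: Under H0, H ~ chi^2(2); p-value = 0.414050.
Step 6: alpha = 0.05. fail to reject H0.

H = 1.7635, df = 2, p = 0.414050, fail to reject H0.


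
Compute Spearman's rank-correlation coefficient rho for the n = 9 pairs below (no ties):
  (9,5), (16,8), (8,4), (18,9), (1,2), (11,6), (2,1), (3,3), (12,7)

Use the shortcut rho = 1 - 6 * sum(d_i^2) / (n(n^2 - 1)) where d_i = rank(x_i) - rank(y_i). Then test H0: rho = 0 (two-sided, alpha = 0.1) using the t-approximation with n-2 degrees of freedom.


Step 1: Rank x and y separately (midranks; no ties here).
rank(x): 9->5, 16->8, 8->4, 18->9, 1->1, 11->6, 2->2, 3->3, 12->7
rank(y): 5->5, 8->8, 4->4, 9->9, 2->2, 6->6, 1->1, 3->3, 7->7
Step 2: d_i = R_x(i) - R_y(i); compute d_i^2.
  (5-5)^2=0, (8-8)^2=0, (4-4)^2=0, (9-9)^2=0, (1-2)^2=1, (6-6)^2=0, (2-1)^2=1, (3-3)^2=0, (7-7)^2=0
sum(d^2) = 2.
Step 3: rho = 1 - 6*2 / (9*(9^2 - 1)) = 1 - 12/720 = 0.983333.
Step 4: Under H0, t = rho * sqrt((n-2)/(1-rho^2)) = 14.3096 ~ t(7).
Step 5: Two-sided p-value from the t-distribution with 7 df = 0.000002.
Step 6: alpha = 0.1. reject H0.

rho = 0.9833, p = 0.000002, reject H0 at alpha = 0.1.


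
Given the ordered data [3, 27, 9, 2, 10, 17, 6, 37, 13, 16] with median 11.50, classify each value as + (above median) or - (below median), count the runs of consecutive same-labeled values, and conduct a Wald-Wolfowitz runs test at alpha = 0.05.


Step 1: Compute median = 11.50; label A = above, B = below.
Labels in order: BABBBABAAA  (n_A = 5, n_B = 5)
Step 2: Count runs R = 6.
Step 3: Under H0 (random ordering), E[R] = 2*n_A*n_B/(n_A+n_B) + 1 = 2*5*5/10 + 1 = 6.0000.
        Var[R] = 2*n_A*n_B*(2*n_A*n_B - n_A - n_B) / ((n_A+n_B)^2 * (n_A+n_B-1)) = 2000/900 = 2.2222.
        SD[R] = 1.4907.
Step 4: R = E[R], so z = 0 with no continuity correction.
Step 5: Two-sided p-value via normal approximation = 2*(1 - Phi(|z|)) = 1.000000.
Step 6: alpha = 0.05. fail to reject H0.

R = 6, z = 0.0000, p = 1.000000, fail to reject H0.


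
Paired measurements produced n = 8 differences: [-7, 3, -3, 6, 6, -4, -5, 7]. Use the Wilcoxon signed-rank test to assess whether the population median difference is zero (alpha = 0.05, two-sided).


Step 1: Drop any zero differences (none here) and take |d_i|.
|d| = [7, 3, 3, 6, 6, 4, 5, 7]
Step 2: Midrank |d_i| (ties get averaged ranks).
ranks: |7|->7.5, |3|->1.5, |3|->1.5, |6|->5.5, |6|->5.5, |4|->3, |5|->4, |7|->7.5
Step 3: Attach original signs; sum ranks with positive sign and with negative sign.
W+ = 1.5 + 5.5 + 5.5 + 7.5 = 20
W- = 7.5 + 1.5 + 3 + 4 = 16
(Check: W+ + W- = 36 should equal n(n+1)/2 = 36.)
Step 4: Test statistic W = min(W+, W-) = 16.
Step 5: Ties in |d|, so use the tie-corrected normal approximation.
        E[W] = n(n+1)/4 = 8*9/4 = 18.
        Tie groups: |d|=3 (t=2), |d|=6 (t=2), |d|=7 (t=2); sum(t^3 - t) = 18.
        Var[W] = n(n+1)(2n+1)/24 - sum(t^3-t)/48 = 1224/24 - 18/48 = 50.625.
        z = (W - E[W]) / sqrt(Var[W]) = (16 - 18) / 7.1151 = -0.2811.
        Two-sided p = 2*Phi(z) = 0.778640.
Step 6: alpha = 0.05. fail to reject H0.

W+ = 20, W- = 16, W = min = 16, p = 0.778640, fail to reject H0.


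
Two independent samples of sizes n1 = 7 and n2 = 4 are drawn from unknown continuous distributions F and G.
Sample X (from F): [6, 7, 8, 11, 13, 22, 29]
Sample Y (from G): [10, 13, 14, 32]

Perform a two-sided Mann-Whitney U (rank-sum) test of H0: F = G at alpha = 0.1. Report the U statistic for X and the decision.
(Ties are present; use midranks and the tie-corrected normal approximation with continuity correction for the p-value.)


Step 1: Combine and sort all 11 observations; assign midranks.
sorted (value, group): (6,X), (7,X), (8,X), (10,Y), (11,X), (13,X), (13,Y), (14,Y), (22,X), (29,X), (32,Y)
ranks: 6->1, 7->2, 8->3, 10->4, 11->5, 13->6.5, 13->6.5, 14->8, 22->9, 29->10, 32->11
Step 2: Rank sum for X: R1 = 1 + 2 + 3 + 5 + 6.5 + 9 + 10 = 36.5.
Step 3: U_X = R1 - n1(n1+1)/2 = 36.5 - 7*8/2 = 36.5 - 28 = 8.5.
       U_Y = n1*n2 - U_X = 28 - 8.5 = 19.5.
Step 4: Ties are present, so use the tie-corrected normal approximation (with continuity correction) for the p-value.
Step 5: p-value = 0.343605; compare to alpha = 0.1. fail to reject H0.

U_X = 8.5, p = 0.343605, fail to reject H0 at alpha = 0.1.


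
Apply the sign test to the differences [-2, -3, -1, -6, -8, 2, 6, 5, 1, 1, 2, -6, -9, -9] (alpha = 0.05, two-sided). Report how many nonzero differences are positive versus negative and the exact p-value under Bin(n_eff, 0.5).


Step 1: Discard zero differences. Original n = 14; n_eff = number of nonzero differences = 14.
Nonzero differences (with sign): -2, -3, -1, -6, -8, +2, +6, +5, +1, +1, +2, -6, -9, -9
Step 2: Count signs: positive = 6, negative = 8.
Step 3: Under H0: P(positive) = 0.5, so the number of positives S ~ Bin(14, 0.5).
Step 4: Two-sided exact p-value = sum of Bin(14,0.5) probabilities at or below the observed probability = 0.790527.
Step 5: alpha = 0.05. fail to reject H0.

n_eff = 14, pos = 6, neg = 8, p = 0.790527, fail to reject H0.


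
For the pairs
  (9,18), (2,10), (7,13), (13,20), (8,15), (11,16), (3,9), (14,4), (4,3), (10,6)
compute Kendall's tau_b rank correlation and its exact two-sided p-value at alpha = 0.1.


Step 1: Enumerate the 45 unordered pairs (i,j) with i<j and classify each by sign(x_j-x_i) * sign(y_j-y_i).
  (1,2):dx=-7,dy=-8->C; (1,3):dx=-2,dy=-5->C; (1,4):dx=+4,dy=+2->C; (1,5):dx=-1,dy=-3->C
  (1,6):dx=+2,dy=-2->D; (1,7):dx=-6,dy=-9->C; (1,8):dx=+5,dy=-14->D; (1,9):dx=-5,dy=-15->C
  (1,10):dx=+1,dy=-12->D; (2,3):dx=+5,dy=+3->C; (2,4):dx=+11,dy=+10->C; (2,5):dx=+6,dy=+5->C
  (2,6):dx=+9,dy=+6->C; (2,7):dx=+1,dy=-1->D; (2,8):dx=+12,dy=-6->D; (2,9):dx=+2,dy=-7->D
  (2,10):dx=+8,dy=-4->D; (3,4):dx=+6,dy=+7->C; (3,5):dx=+1,dy=+2->C; (3,6):dx=+4,dy=+3->C
  (3,7):dx=-4,dy=-4->C; (3,8):dx=+7,dy=-9->D; (3,9):dx=-3,dy=-10->C; (3,10):dx=+3,dy=-7->D
  (4,5):dx=-5,dy=-5->C; (4,6):dx=-2,dy=-4->C; (4,7):dx=-10,dy=-11->C; (4,8):dx=+1,dy=-16->D
  (4,9):dx=-9,dy=-17->C; (4,10):dx=-3,dy=-14->C; (5,6):dx=+3,dy=+1->C; (5,7):dx=-5,dy=-6->C
  (5,8):dx=+6,dy=-11->D; (5,9):dx=-4,dy=-12->C; (5,10):dx=+2,dy=-9->D; (6,7):dx=-8,dy=-7->C
  (6,8):dx=+3,dy=-12->D; (6,9):dx=-7,dy=-13->C; (6,10):dx=-1,dy=-10->C; (7,8):dx=+11,dy=-5->D
  (7,9):dx=+1,dy=-6->D; (7,10):dx=+7,dy=-3->D; (8,9):dx=-10,dy=-1->C; (8,10):dx=-4,dy=+2->D
  (9,10):dx=+6,dy=+3->C
Step 2: C = 28, D = 17, total pairs = 45.
Step 3: tau = (C - D)/(n(n-1)/2) = (28 - 17)/45 = 0.244444.
Step 4: Exact two-sided p-value (enumerate n! = 3628800 permutations of y under H0): p = 0.380720.
Step 5: alpha = 0.1. fail to reject H0.

tau_b = 0.2444 (C=28, D=17), p = 0.380720, fail to reject H0.


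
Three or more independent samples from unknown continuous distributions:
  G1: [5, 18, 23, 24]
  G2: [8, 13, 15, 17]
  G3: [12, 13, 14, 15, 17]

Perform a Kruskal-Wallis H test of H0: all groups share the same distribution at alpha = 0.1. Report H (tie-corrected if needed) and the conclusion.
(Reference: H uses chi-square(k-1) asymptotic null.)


Step 1: Combine all N = 13 observations and assign midranks.
sorted (value, group, rank): (5,G1,1), (8,G2,2), (12,G3,3), (13,G2,4.5), (13,G3,4.5), (14,G3,6), (15,G2,7.5), (15,G3,7.5), (17,G2,9.5), (17,G3,9.5), (18,G1,11), (23,G1,12), (24,G1,13)
Step 2: Sum ranks within each group.
R_1 = 37 (n_1 = 4)
R_2 = 23.5 (n_2 = 4)
R_3 = 30.5 (n_3 = 5)
Step 3: H = 12/(N(N+1)) * sum(R_i^2/n_i) - 3(N+1)
     = 12/(13*14) * (37^2/4 + 23.5^2/4 + 30.5^2/5) - 3*14
     = 0.065934 * 666.362 - 42
     = 1.935989.
Step 4: Ties present; correction factor C = 1 - 18/(13^3 - 13) = 0.991758. Corrected H = 1.935989 / 0.991758 = 1.952078.
Step 5: Under H0, H ~ chi^2(2); p-value = 0.376801.
Step 6: alpha = 0.1. fail to reject H0.

H = 1.9521, df = 2, p = 0.376801, fail to reject H0.


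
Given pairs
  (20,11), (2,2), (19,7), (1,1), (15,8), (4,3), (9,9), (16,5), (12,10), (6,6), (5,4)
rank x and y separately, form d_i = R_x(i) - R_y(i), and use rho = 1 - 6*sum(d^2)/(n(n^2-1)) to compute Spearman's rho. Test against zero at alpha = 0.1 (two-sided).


Step 1: Rank x and y separately (midranks; no ties here).
rank(x): 20->11, 2->2, 19->10, 1->1, 15->8, 4->3, 9->6, 16->9, 12->7, 6->5, 5->4
rank(y): 11->11, 2->2, 7->7, 1->1, 8->8, 3->3, 9->9, 5->5, 10->10, 6->6, 4->4
Step 2: d_i = R_x(i) - R_y(i); compute d_i^2.
  (11-11)^2=0, (2-2)^2=0, (10-7)^2=9, (1-1)^2=0, (8-8)^2=0, (3-3)^2=0, (6-9)^2=9, (9-5)^2=16, (7-10)^2=9, (5-6)^2=1, (4-4)^2=0
sum(d^2) = 44.
Step 3: rho = 1 - 6*44 / (11*(11^2 - 1)) = 1 - 264/1320 = 0.800000.
Step 4: Under H0, t = rho * sqrt((n-2)/(1-rho^2)) = 4.0000 ~ t(9).
Step 5: Two-sided p-value from the t-distribution with 9 df = 0.003110.
Step 6: alpha = 0.1. reject H0.

rho = 0.8000, p = 0.003110, reject H0 at alpha = 0.1.


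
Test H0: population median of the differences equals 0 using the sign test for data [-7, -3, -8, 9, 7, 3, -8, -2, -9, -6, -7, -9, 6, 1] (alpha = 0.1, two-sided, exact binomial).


Step 1: Discard zero differences. Original n = 14; n_eff = number of nonzero differences = 14.
Nonzero differences (with sign): -7, -3, -8, +9, +7, +3, -8, -2, -9, -6, -7, -9, +6, +1
Step 2: Count signs: positive = 5, negative = 9.
Step 3: Under H0: P(positive) = 0.5, so the number of positives S ~ Bin(14, 0.5).
Step 4: Two-sided exact p-value = sum of Bin(14,0.5) probabilities at or below the observed probability = 0.423950.
Step 5: alpha = 0.1. fail to reject H0.

n_eff = 14, pos = 5, neg = 9, p = 0.423950, fail to reject H0.


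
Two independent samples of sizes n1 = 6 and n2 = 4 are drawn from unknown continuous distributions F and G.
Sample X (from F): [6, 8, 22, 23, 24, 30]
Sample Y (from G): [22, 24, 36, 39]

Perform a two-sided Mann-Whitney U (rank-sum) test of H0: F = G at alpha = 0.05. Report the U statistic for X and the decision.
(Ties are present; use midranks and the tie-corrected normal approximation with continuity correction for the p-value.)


Step 1: Combine and sort all 10 observations; assign midranks.
sorted (value, group): (6,X), (8,X), (22,X), (22,Y), (23,X), (24,X), (24,Y), (30,X), (36,Y), (39,Y)
ranks: 6->1, 8->2, 22->3.5, 22->3.5, 23->5, 24->6.5, 24->6.5, 30->8, 36->9, 39->10
Step 2: Rank sum for X: R1 = 1 + 2 + 3.5 + 5 + 6.5 + 8 = 26.
Step 3: U_X = R1 - n1(n1+1)/2 = 26 - 6*7/2 = 26 - 21 = 5.
       U_Y = n1*n2 - U_X = 24 - 5 = 19.
Step 4: Ties are present, so use the tie-corrected normal approximation (with continuity correction) for the p-value.
Step 5: p-value = 0.163233; compare to alpha = 0.05. fail to reject H0.

U_X = 5, p = 0.163233, fail to reject H0 at alpha = 0.05.


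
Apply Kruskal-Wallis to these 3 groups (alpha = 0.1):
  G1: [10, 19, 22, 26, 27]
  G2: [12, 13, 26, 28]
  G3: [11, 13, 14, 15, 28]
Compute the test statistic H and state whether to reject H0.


Step 1: Combine all N = 14 observations and assign midranks.
sorted (value, group, rank): (10,G1,1), (11,G3,2), (12,G2,3), (13,G2,4.5), (13,G3,4.5), (14,G3,6), (15,G3,7), (19,G1,8), (22,G1,9), (26,G1,10.5), (26,G2,10.5), (27,G1,12), (28,G2,13.5), (28,G3,13.5)
Step 2: Sum ranks within each group.
R_1 = 40.5 (n_1 = 5)
R_2 = 31.5 (n_2 = 4)
R_3 = 33 (n_3 = 5)
Step 3: H = 12/(N(N+1)) * sum(R_i^2/n_i) - 3(N+1)
     = 12/(14*15) * (40.5^2/5 + 31.5^2/4 + 33^2/5) - 3*15
     = 0.057143 * 793.913 - 45
     = 0.366429.
Step 4: Ties present; correction factor C = 1 - 18/(14^3 - 14) = 0.993407. Corrected H = 0.366429 / 0.993407 = 0.368861.
Step 5: Under H0, H ~ chi^2(2); p-value = 0.831578.
Step 6: alpha = 0.1. fail to reject H0.

H = 0.3689, df = 2, p = 0.831578, fail to reject H0.


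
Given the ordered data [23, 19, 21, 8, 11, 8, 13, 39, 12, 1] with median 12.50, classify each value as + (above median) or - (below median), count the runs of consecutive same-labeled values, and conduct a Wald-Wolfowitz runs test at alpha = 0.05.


Step 1: Compute median = 12.50; label A = above, B = below.
Labels in order: AAABBBAABB  (n_A = 5, n_B = 5)
Step 2: Count runs R = 4.
Step 3: Under H0 (random ordering), E[R] = 2*n_A*n_B/(n_A+n_B) + 1 = 2*5*5/10 + 1 = 6.0000.
        Var[R] = 2*n_A*n_B*(2*n_A*n_B - n_A - n_B) / ((n_A+n_B)^2 * (n_A+n_B-1)) = 2000/900 = 2.2222.
        SD[R] = 1.4907.
Step 4: Continuity-corrected z = (R + 0.5 - E[R]) / SD[R] = (4 + 0.5 - 6.0000) / 1.4907 = -1.0062.
Step 5: Two-sided p-value via normal approximation = 2*(1 - Phi(|z|)) = 0.314305.
Step 6: alpha = 0.05. fail to reject H0.

R = 4, z = -1.0062, p = 0.314305, fail to reject H0.


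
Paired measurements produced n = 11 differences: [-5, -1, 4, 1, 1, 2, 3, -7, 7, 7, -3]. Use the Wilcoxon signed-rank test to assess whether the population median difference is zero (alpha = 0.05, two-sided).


Step 1: Drop any zero differences (none here) and take |d_i|.
|d| = [5, 1, 4, 1, 1, 2, 3, 7, 7, 7, 3]
Step 2: Midrank |d_i| (ties get averaged ranks).
ranks: |5|->8, |1|->2, |4|->7, |1|->2, |1|->2, |2|->4, |3|->5.5, |7|->10, |7|->10, |7|->10, |3|->5.5
Step 3: Attach original signs; sum ranks with positive sign and with negative sign.
W+ = 7 + 2 + 2 + 4 + 5.5 + 10 + 10 = 40.5
W- = 8 + 2 + 10 + 5.5 = 25.5
(Check: W+ + W- = 66 should equal n(n+1)/2 = 66.)
Step 4: Test statistic W = min(W+, W-) = 25.5.
Step 5: Ties in |d|, so use the tie-corrected normal approximation.
        E[W] = n(n+1)/4 = 11*12/4 = 33.
        Tie groups: |d|=1 (t=3), |d|=3 (t=2), |d|=7 (t=3); sum(t^3 - t) = 54.
        Var[W] = n(n+1)(2n+1)/24 - sum(t^3-t)/48 = 3036/24 - 54/48 = 125.375.
        z = (W - E[W]) / sqrt(Var[W]) = (25.5 - 33) / 11.1971 = -0.6698.
        Two-sided p = 2*Phi(z) = 0.502975.
Step 6: alpha = 0.05. fail to reject H0.

W+ = 40.5, W- = 25.5, W = min = 25.5, p = 0.502975, fail to reject H0.


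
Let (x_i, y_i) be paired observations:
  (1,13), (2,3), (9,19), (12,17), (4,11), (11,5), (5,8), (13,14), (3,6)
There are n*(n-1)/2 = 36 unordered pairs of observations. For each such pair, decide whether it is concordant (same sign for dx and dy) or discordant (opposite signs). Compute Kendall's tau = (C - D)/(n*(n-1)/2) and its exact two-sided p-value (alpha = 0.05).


Step 1: Enumerate the 36 unordered pairs (i,j) with i<j and classify each by sign(x_j-x_i) * sign(y_j-y_i).
  (1,2):dx=+1,dy=-10->D; (1,3):dx=+8,dy=+6->C; (1,4):dx=+11,dy=+4->C; (1,5):dx=+3,dy=-2->D
  (1,6):dx=+10,dy=-8->D; (1,7):dx=+4,dy=-5->D; (1,8):dx=+12,dy=+1->C; (1,9):dx=+2,dy=-7->D
  (2,3):dx=+7,dy=+16->C; (2,4):dx=+10,dy=+14->C; (2,5):dx=+2,dy=+8->C; (2,6):dx=+9,dy=+2->C
  (2,7):dx=+3,dy=+5->C; (2,8):dx=+11,dy=+11->C; (2,9):dx=+1,dy=+3->C; (3,4):dx=+3,dy=-2->D
  (3,5):dx=-5,dy=-8->C; (3,6):dx=+2,dy=-14->D; (3,7):dx=-4,dy=-11->C; (3,8):dx=+4,dy=-5->D
  (3,9):dx=-6,dy=-13->C; (4,5):dx=-8,dy=-6->C; (4,6):dx=-1,dy=-12->C; (4,7):dx=-7,dy=-9->C
  (4,8):dx=+1,dy=-3->D; (4,9):dx=-9,dy=-11->C; (5,6):dx=+7,dy=-6->D; (5,7):dx=+1,dy=-3->D
  (5,8):dx=+9,dy=+3->C; (5,9):dx=-1,dy=-5->C; (6,7):dx=-6,dy=+3->D; (6,8):dx=+2,dy=+9->C
  (6,9):dx=-8,dy=+1->D; (7,8):dx=+8,dy=+6->C; (7,9):dx=-2,dy=-2->C; (8,9):dx=-10,dy=-8->C
Step 2: C = 23, D = 13, total pairs = 36.
Step 3: tau = (C - D)/(n(n-1)/2) = (23 - 13)/36 = 0.277778.
Step 4: Exact two-sided p-value (enumerate n! = 362880 permutations of y under H0): p = 0.358488.
Step 5: alpha = 0.05. fail to reject H0.

tau_b = 0.2778 (C=23, D=13), p = 0.358488, fail to reject H0.


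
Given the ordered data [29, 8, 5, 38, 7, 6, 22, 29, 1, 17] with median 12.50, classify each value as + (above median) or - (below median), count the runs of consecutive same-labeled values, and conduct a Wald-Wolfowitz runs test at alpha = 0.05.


Step 1: Compute median = 12.50; label A = above, B = below.
Labels in order: ABBABBAABA  (n_A = 5, n_B = 5)
Step 2: Count runs R = 7.
Step 3: Under H0 (random ordering), E[R] = 2*n_A*n_B/(n_A+n_B) + 1 = 2*5*5/10 + 1 = 6.0000.
        Var[R] = 2*n_A*n_B*(2*n_A*n_B - n_A - n_B) / ((n_A+n_B)^2 * (n_A+n_B-1)) = 2000/900 = 2.2222.
        SD[R] = 1.4907.
Step 4: Continuity-corrected z = (R - 0.5 - E[R]) / SD[R] = (7 - 0.5 - 6.0000) / 1.4907 = 0.3354.
Step 5: Two-sided p-value via normal approximation = 2*(1 - Phi(|z|)) = 0.737316.
Step 6: alpha = 0.05. fail to reject H0.

R = 7, z = 0.3354, p = 0.737316, fail to reject H0.


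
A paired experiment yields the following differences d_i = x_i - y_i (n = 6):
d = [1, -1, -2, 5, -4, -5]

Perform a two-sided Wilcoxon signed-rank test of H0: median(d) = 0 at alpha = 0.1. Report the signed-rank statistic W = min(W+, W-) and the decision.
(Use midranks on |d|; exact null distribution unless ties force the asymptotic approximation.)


Step 1: Drop any zero differences (none here) and take |d_i|.
|d| = [1, 1, 2, 5, 4, 5]
Step 2: Midrank |d_i| (ties get averaged ranks).
ranks: |1|->1.5, |1|->1.5, |2|->3, |5|->5.5, |4|->4, |5|->5.5
Step 3: Attach original signs; sum ranks with positive sign and with negative sign.
W+ = 1.5 + 5.5 = 7
W- = 1.5 + 3 + 4 + 5.5 = 14
(Check: W+ + W- = 21 should equal n(n+1)/2 = 21.)
Step 4: Test statistic W = min(W+, W-) = 7.
Step 5: Ties in |d|, so use the tie-corrected normal approximation.
        E[W] = n(n+1)/4 = 6*7/4 = 10.5.
        Tie groups: |d|=1 (t=2), |d|=5 (t=2); sum(t^3 - t) = 12.
        Var[W] = n(n+1)(2n+1)/24 - sum(t^3-t)/48 = 546/24 - 12/48 = 22.5.
        z = (W - E[W]) / sqrt(Var[W]) = (7 - 10.5) / 4.7434 = -0.7379.
        Two-sided p = 2*Phi(z) = 0.460597.
Step 6: alpha = 0.1. fail to reject H0.

W+ = 7, W- = 14, W = min = 7, p = 0.460597, fail to reject H0.


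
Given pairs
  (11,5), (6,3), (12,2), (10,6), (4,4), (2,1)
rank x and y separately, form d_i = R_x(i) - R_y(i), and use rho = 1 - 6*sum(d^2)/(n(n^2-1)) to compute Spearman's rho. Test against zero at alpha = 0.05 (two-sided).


Step 1: Rank x and y separately (midranks; no ties here).
rank(x): 11->5, 6->3, 12->6, 10->4, 4->2, 2->1
rank(y): 5->5, 3->3, 2->2, 6->6, 4->4, 1->1
Step 2: d_i = R_x(i) - R_y(i); compute d_i^2.
  (5-5)^2=0, (3-3)^2=0, (6-2)^2=16, (4-6)^2=4, (2-4)^2=4, (1-1)^2=0
sum(d^2) = 24.
Step 3: rho = 1 - 6*24 / (6*(6^2 - 1)) = 1 - 144/210 = 0.314286.
Step 4: Under H0, t = rho * sqrt((n-2)/(1-rho^2)) = 0.6621 ~ t(4).
Step 5: Two-sided p-value from the t-distribution with 4 df = 0.544093.
Step 6: alpha = 0.05. fail to reject H0.

rho = 0.3143, p = 0.544093, fail to reject H0 at alpha = 0.05.


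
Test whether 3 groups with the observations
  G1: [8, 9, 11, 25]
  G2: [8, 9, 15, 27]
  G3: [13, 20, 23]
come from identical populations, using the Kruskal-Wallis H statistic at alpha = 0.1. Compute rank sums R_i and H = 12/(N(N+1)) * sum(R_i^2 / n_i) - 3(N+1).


Step 1: Combine all N = 11 observations and assign midranks.
sorted (value, group, rank): (8,G1,1.5), (8,G2,1.5), (9,G1,3.5), (9,G2,3.5), (11,G1,5), (13,G3,6), (15,G2,7), (20,G3,8), (23,G3,9), (25,G1,10), (27,G2,11)
Step 2: Sum ranks within each group.
R_1 = 20 (n_1 = 4)
R_2 = 23 (n_2 = 4)
R_3 = 23 (n_3 = 3)
Step 3: H = 12/(N(N+1)) * sum(R_i^2/n_i) - 3(N+1)
     = 12/(11*12) * (20^2/4 + 23^2/4 + 23^2/3) - 3*12
     = 0.090909 * 408.583 - 36
     = 1.143939.
Step 4: Ties present; correction factor C = 1 - 12/(11^3 - 11) = 0.990909. Corrected H = 1.143939 / 0.990909 = 1.154434.
Step 5: Under H0, H ~ chi^2(2); p-value = 0.561459.
Step 6: alpha = 0.1. fail to reject H0.

H = 1.1544, df = 2, p = 0.561459, fail to reject H0.


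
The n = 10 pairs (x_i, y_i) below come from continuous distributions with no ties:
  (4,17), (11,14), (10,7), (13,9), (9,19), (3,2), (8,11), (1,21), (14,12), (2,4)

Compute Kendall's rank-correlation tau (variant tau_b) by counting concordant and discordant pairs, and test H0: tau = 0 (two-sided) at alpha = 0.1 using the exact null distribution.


Step 1: Enumerate the 45 unordered pairs (i,j) with i<j and classify each by sign(x_j-x_i) * sign(y_j-y_i).
  (1,2):dx=+7,dy=-3->D; (1,3):dx=+6,dy=-10->D; (1,4):dx=+9,dy=-8->D; (1,5):dx=+5,dy=+2->C
  (1,6):dx=-1,dy=-15->C; (1,7):dx=+4,dy=-6->D; (1,8):dx=-3,dy=+4->D; (1,9):dx=+10,dy=-5->D
  (1,10):dx=-2,dy=-13->C; (2,3):dx=-1,dy=-7->C; (2,4):dx=+2,dy=-5->D; (2,5):dx=-2,dy=+5->D
  (2,6):dx=-8,dy=-12->C; (2,7):dx=-3,dy=-3->C; (2,8):dx=-10,dy=+7->D; (2,9):dx=+3,dy=-2->D
  (2,10):dx=-9,dy=-10->C; (3,4):dx=+3,dy=+2->C; (3,5):dx=-1,dy=+12->D; (3,6):dx=-7,dy=-5->C
  (3,7):dx=-2,dy=+4->D; (3,8):dx=-9,dy=+14->D; (3,9):dx=+4,dy=+5->C; (3,10):dx=-8,dy=-3->C
  (4,5):dx=-4,dy=+10->D; (4,6):dx=-10,dy=-7->C; (4,7):dx=-5,dy=+2->D; (4,8):dx=-12,dy=+12->D
  (4,9):dx=+1,dy=+3->C; (4,10):dx=-11,dy=-5->C; (5,6):dx=-6,dy=-17->C; (5,7):dx=-1,dy=-8->C
  (5,8):dx=-8,dy=+2->D; (5,9):dx=+5,dy=-7->D; (5,10):dx=-7,dy=-15->C; (6,7):dx=+5,dy=+9->C
  (6,8):dx=-2,dy=+19->D; (6,9):dx=+11,dy=+10->C; (6,10):dx=-1,dy=+2->D; (7,8):dx=-7,dy=+10->D
  (7,9):dx=+6,dy=+1->C; (7,10):dx=-6,dy=-7->C; (8,9):dx=+13,dy=-9->D; (8,10):dx=+1,dy=-17->D
  (9,10):dx=-12,dy=-8->C
Step 2: C = 22, D = 23, total pairs = 45.
Step 3: tau = (C - D)/(n(n-1)/2) = (22 - 23)/45 = -0.022222.
Step 4: Exact two-sided p-value (enumerate n! = 3628800 permutations of y under H0): p = 1.000000.
Step 5: alpha = 0.1. fail to reject H0.

tau_b = -0.0222 (C=22, D=23), p = 1.000000, fail to reject H0.


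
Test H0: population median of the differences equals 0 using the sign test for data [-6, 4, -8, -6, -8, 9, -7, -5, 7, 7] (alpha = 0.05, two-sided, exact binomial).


Step 1: Discard zero differences. Original n = 10; n_eff = number of nonzero differences = 10.
Nonzero differences (with sign): -6, +4, -8, -6, -8, +9, -7, -5, +7, +7
Step 2: Count signs: positive = 4, negative = 6.
Step 3: Under H0: P(positive) = 0.5, so the number of positives S ~ Bin(10, 0.5).
Step 4: Two-sided exact p-value = sum of Bin(10,0.5) probabilities at or below the observed probability = 0.753906.
Step 5: alpha = 0.05. fail to reject H0.

n_eff = 10, pos = 4, neg = 6, p = 0.753906, fail to reject H0.


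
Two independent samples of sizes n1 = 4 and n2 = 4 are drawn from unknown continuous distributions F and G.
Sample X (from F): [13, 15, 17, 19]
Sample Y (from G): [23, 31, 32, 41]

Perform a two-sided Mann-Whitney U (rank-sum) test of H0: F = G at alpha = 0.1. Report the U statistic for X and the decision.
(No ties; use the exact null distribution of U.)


Step 1: Combine and sort all 8 observations; assign midranks.
sorted (value, group): (13,X), (15,X), (17,X), (19,X), (23,Y), (31,Y), (32,Y), (41,Y)
ranks: 13->1, 15->2, 17->3, 19->4, 23->5, 31->6, 32->7, 41->8
Step 2: Rank sum for X: R1 = 1 + 2 + 3 + 4 = 10.
Step 3: U_X = R1 - n1(n1+1)/2 = 10 - 4*5/2 = 10 - 10 = 0.
       U_Y = n1*n2 - U_X = 16 - 0 = 16.
Step 4: No ties, so the exact null distribution of U (based on enumerating the C(8,4) = 70 equally likely rank assignments) gives the two-sided p-value.
Step 5: p-value = 0.028571; compare to alpha = 0.1. reject H0.

U_X = 0, p = 0.028571, reject H0 at alpha = 0.1.


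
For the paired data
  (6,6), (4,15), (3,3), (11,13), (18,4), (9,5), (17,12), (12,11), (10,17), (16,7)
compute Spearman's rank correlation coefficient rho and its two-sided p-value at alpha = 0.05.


Step 1: Rank x and y separately (midranks; no ties here).
rank(x): 6->3, 4->2, 3->1, 11->6, 18->10, 9->4, 17->9, 12->7, 10->5, 16->8
rank(y): 6->4, 15->9, 3->1, 13->8, 4->2, 5->3, 12->7, 11->6, 17->10, 7->5
Step 2: d_i = R_x(i) - R_y(i); compute d_i^2.
  (3-4)^2=1, (2-9)^2=49, (1-1)^2=0, (6-8)^2=4, (10-2)^2=64, (4-3)^2=1, (9-7)^2=4, (7-6)^2=1, (5-10)^2=25, (8-5)^2=9
sum(d^2) = 158.
Step 3: rho = 1 - 6*158 / (10*(10^2 - 1)) = 1 - 948/990 = 0.042424.
Step 4: Under H0, t = rho * sqrt((n-2)/(1-rho^2)) = 0.1201 ~ t(8).
Step 5: Two-sided p-value from the t-distribution with 8 df = 0.907364.
Step 6: alpha = 0.05. fail to reject H0.

rho = 0.0424, p = 0.907364, fail to reject H0 at alpha = 0.05.


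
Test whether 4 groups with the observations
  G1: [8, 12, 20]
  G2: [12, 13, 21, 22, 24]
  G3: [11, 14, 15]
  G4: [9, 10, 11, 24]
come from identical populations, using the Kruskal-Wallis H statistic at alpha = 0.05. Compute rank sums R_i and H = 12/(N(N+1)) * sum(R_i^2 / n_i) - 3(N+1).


Step 1: Combine all N = 15 observations and assign midranks.
sorted (value, group, rank): (8,G1,1), (9,G4,2), (10,G4,3), (11,G3,4.5), (11,G4,4.5), (12,G1,6.5), (12,G2,6.5), (13,G2,8), (14,G3,9), (15,G3,10), (20,G1,11), (21,G2,12), (22,G2,13), (24,G2,14.5), (24,G4,14.5)
Step 2: Sum ranks within each group.
R_1 = 18.5 (n_1 = 3)
R_2 = 54 (n_2 = 5)
R_3 = 23.5 (n_3 = 3)
R_4 = 24 (n_4 = 4)
Step 3: H = 12/(N(N+1)) * sum(R_i^2/n_i) - 3(N+1)
     = 12/(15*16) * (18.5^2/3 + 54^2/5 + 23.5^2/3 + 24^2/4) - 3*16
     = 0.050000 * 1025.37 - 48
     = 3.268333.
Step 4: Ties present; correction factor C = 1 - 18/(15^3 - 15) = 0.994643. Corrected H = 3.268333 / 0.994643 = 3.285937.
Step 5: Under H0, H ~ chi^2(3); p-value = 0.349605.
Step 6: alpha = 0.05. fail to reject H0.

H = 3.2859, df = 3, p = 0.349605, fail to reject H0.


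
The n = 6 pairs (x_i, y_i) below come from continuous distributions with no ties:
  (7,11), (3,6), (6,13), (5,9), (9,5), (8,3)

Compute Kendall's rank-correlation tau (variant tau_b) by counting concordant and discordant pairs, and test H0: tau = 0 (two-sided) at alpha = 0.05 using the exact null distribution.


Step 1: Enumerate the 15 unordered pairs (i,j) with i<j and classify each by sign(x_j-x_i) * sign(y_j-y_i).
  (1,2):dx=-4,dy=-5->C; (1,3):dx=-1,dy=+2->D; (1,4):dx=-2,dy=-2->C; (1,5):dx=+2,dy=-6->D
  (1,6):dx=+1,dy=-8->D; (2,3):dx=+3,dy=+7->C; (2,4):dx=+2,dy=+3->C; (2,5):dx=+6,dy=-1->D
  (2,6):dx=+5,dy=-3->D; (3,4):dx=-1,dy=-4->C; (3,5):dx=+3,dy=-8->D; (3,6):dx=+2,dy=-10->D
  (4,5):dx=+4,dy=-4->D; (4,6):dx=+3,dy=-6->D; (5,6):dx=-1,dy=-2->C
Step 2: C = 6, D = 9, total pairs = 15.
Step 3: tau = (C - D)/(n(n-1)/2) = (6 - 9)/15 = -0.200000.
Step 4: Exact two-sided p-value (enumerate n! = 720 permutations of y under H0): p = 0.719444.
Step 5: alpha = 0.05. fail to reject H0.

tau_b = -0.2000 (C=6, D=9), p = 0.719444, fail to reject H0.


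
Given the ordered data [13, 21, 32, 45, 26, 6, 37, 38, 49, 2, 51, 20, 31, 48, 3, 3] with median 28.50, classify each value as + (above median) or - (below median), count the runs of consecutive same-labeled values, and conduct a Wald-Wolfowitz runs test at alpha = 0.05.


Step 1: Compute median = 28.50; label A = above, B = below.
Labels in order: BBAABBAAABABAABB  (n_A = 8, n_B = 8)
Step 2: Count runs R = 9.
Step 3: Under H0 (random ordering), E[R] = 2*n_A*n_B/(n_A+n_B) + 1 = 2*8*8/16 + 1 = 9.0000.
        Var[R] = 2*n_A*n_B*(2*n_A*n_B - n_A - n_B) / ((n_A+n_B)^2 * (n_A+n_B-1)) = 14336/3840 = 3.7333.
        SD[R] = 1.9322.
Step 4: R = E[R], so z = 0 with no continuity correction.
Step 5: Two-sided p-value via normal approximation = 2*(1 - Phi(|z|)) = 1.000000.
Step 6: alpha = 0.05. fail to reject H0.

R = 9, z = 0.0000, p = 1.000000, fail to reject H0.


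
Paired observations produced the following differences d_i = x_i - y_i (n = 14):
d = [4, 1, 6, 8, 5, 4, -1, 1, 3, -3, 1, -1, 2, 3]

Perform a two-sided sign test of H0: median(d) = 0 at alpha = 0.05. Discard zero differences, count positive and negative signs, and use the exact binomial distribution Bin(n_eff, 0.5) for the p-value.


Step 1: Discard zero differences. Original n = 14; n_eff = number of nonzero differences = 14.
Nonzero differences (with sign): +4, +1, +6, +8, +5, +4, -1, +1, +3, -3, +1, -1, +2, +3
Step 2: Count signs: positive = 11, negative = 3.
Step 3: Under H0: P(positive) = 0.5, so the number of positives S ~ Bin(14, 0.5).
Step 4: Two-sided exact p-value = sum of Bin(14,0.5) probabilities at or below the observed probability = 0.057373.
Step 5: alpha = 0.05. fail to reject H0.

n_eff = 14, pos = 11, neg = 3, p = 0.057373, fail to reject H0.


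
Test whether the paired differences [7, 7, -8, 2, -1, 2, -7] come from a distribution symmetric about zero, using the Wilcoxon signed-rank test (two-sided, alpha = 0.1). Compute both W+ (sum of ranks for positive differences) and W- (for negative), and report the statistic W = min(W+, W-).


Step 1: Drop any zero differences (none here) and take |d_i|.
|d| = [7, 7, 8, 2, 1, 2, 7]
Step 2: Midrank |d_i| (ties get averaged ranks).
ranks: |7|->5, |7|->5, |8|->7, |2|->2.5, |1|->1, |2|->2.5, |7|->5
Step 3: Attach original signs; sum ranks with positive sign and with negative sign.
W+ = 5 + 5 + 2.5 + 2.5 = 15
W- = 7 + 1 + 5 = 13
(Check: W+ + W- = 28 should equal n(n+1)/2 = 28.)
Step 4: Test statistic W = min(W+, W-) = 13.
Step 5: Ties in |d|, so use the tie-corrected normal approximation.
        E[W] = n(n+1)/4 = 7*8/4 = 14.
        Tie groups: |d|=2 (t=2), |d|=7 (t=3); sum(t^3 - t) = 30.
        Var[W] = n(n+1)(2n+1)/24 - sum(t^3-t)/48 = 840/24 - 30/48 = 34.375.
        z = (W - E[W]) / sqrt(Var[W]) = (13 - 14) / 5.8630 = -0.1706.
        Two-sided p = 2*Phi(z) = 0.864569.
Step 6: alpha = 0.1. fail to reject H0.

W+ = 15, W- = 13, W = min = 13, p = 0.864569, fail to reject H0.


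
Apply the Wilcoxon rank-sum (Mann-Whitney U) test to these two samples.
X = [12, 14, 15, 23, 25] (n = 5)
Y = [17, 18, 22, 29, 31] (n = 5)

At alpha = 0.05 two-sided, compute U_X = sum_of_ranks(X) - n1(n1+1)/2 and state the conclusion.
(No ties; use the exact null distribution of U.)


Step 1: Combine and sort all 10 observations; assign midranks.
sorted (value, group): (12,X), (14,X), (15,X), (17,Y), (18,Y), (22,Y), (23,X), (25,X), (29,Y), (31,Y)
ranks: 12->1, 14->2, 15->3, 17->4, 18->5, 22->6, 23->7, 25->8, 29->9, 31->10
Step 2: Rank sum for X: R1 = 1 + 2 + 3 + 7 + 8 = 21.
Step 3: U_X = R1 - n1(n1+1)/2 = 21 - 5*6/2 = 21 - 15 = 6.
       U_Y = n1*n2 - U_X = 25 - 6 = 19.
Step 4: No ties, so the exact null distribution of U (based on enumerating the C(10,5) = 252 equally likely rank assignments) gives the two-sided p-value.
Step 5: p-value = 0.222222; compare to alpha = 0.05. fail to reject H0.

U_X = 6, p = 0.222222, fail to reject H0 at alpha = 0.05.


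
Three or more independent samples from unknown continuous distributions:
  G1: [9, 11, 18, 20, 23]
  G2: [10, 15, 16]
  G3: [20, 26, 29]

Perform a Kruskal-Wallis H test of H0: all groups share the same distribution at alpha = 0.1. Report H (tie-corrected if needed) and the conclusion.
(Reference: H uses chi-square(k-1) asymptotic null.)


Step 1: Combine all N = 11 observations and assign midranks.
sorted (value, group, rank): (9,G1,1), (10,G2,2), (11,G1,3), (15,G2,4), (16,G2,5), (18,G1,6), (20,G1,7.5), (20,G3,7.5), (23,G1,9), (26,G3,10), (29,G3,11)
Step 2: Sum ranks within each group.
R_1 = 26.5 (n_1 = 5)
R_2 = 11 (n_2 = 3)
R_3 = 28.5 (n_3 = 3)
Step 3: H = 12/(N(N+1)) * sum(R_i^2/n_i) - 3(N+1)
     = 12/(11*12) * (26.5^2/5 + 11^2/3 + 28.5^2/3) - 3*12
     = 0.090909 * 451.533 - 36
     = 5.048485.
Step 4: Ties present; correction factor C = 1 - 6/(11^3 - 11) = 0.995455. Corrected H = 5.048485 / 0.995455 = 5.071537.
Step 5: Under H0, H ~ chi^2(2); p-value = 0.079201.
Step 6: alpha = 0.1. reject H0.

H = 5.0715, df = 2, p = 0.079201, reject H0.


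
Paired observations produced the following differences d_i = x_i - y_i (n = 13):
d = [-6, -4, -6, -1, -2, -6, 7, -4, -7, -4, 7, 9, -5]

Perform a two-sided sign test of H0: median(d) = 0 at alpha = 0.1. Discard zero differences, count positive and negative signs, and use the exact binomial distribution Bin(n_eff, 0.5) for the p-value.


Step 1: Discard zero differences. Original n = 13; n_eff = number of nonzero differences = 13.
Nonzero differences (with sign): -6, -4, -6, -1, -2, -6, +7, -4, -7, -4, +7, +9, -5
Step 2: Count signs: positive = 3, negative = 10.
Step 3: Under H0: P(positive) = 0.5, so the number of positives S ~ Bin(13, 0.5).
Step 4: Two-sided exact p-value = sum of Bin(13,0.5) probabilities at or below the observed probability = 0.092285.
Step 5: alpha = 0.1. reject H0.

n_eff = 13, pos = 3, neg = 10, p = 0.092285, reject H0.


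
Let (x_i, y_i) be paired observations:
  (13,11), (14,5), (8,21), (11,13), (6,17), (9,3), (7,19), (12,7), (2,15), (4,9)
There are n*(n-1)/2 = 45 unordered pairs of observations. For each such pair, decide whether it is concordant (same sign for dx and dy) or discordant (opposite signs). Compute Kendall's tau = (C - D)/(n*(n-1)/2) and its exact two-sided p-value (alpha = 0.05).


Step 1: Enumerate the 45 unordered pairs (i,j) with i<j and classify each by sign(x_j-x_i) * sign(y_j-y_i).
  (1,2):dx=+1,dy=-6->D; (1,3):dx=-5,dy=+10->D; (1,4):dx=-2,dy=+2->D; (1,5):dx=-7,dy=+6->D
  (1,6):dx=-4,dy=-8->C; (1,7):dx=-6,dy=+8->D; (1,8):dx=-1,dy=-4->C; (1,9):dx=-11,dy=+4->D
  (1,10):dx=-9,dy=-2->C; (2,3):dx=-6,dy=+16->D; (2,4):dx=-3,dy=+8->D; (2,5):dx=-8,dy=+12->D
  (2,6):dx=-5,dy=-2->C; (2,7):dx=-7,dy=+14->D; (2,8):dx=-2,dy=+2->D; (2,9):dx=-12,dy=+10->D
  (2,10):dx=-10,dy=+4->D; (3,4):dx=+3,dy=-8->D; (3,5):dx=-2,dy=-4->C; (3,6):dx=+1,dy=-18->D
  (3,7):dx=-1,dy=-2->C; (3,8):dx=+4,dy=-14->D; (3,9):dx=-6,dy=-6->C; (3,10):dx=-4,dy=-12->C
  (4,5):dx=-5,dy=+4->D; (4,6):dx=-2,dy=-10->C; (4,7):dx=-4,dy=+6->D; (4,8):dx=+1,dy=-6->D
  (4,9):dx=-9,dy=+2->D; (4,10):dx=-7,dy=-4->C; (5,6):dx=+3,dy=-14->D; (5,7):dx=+1,dy=+2->C
  (5,8):dx=+6,dy=-10->D; (5,9):dx=-4,dy=-2->C; (5,10):dx=-2,dy=-8->C; (6,7):dx=-2,dy=+16->D
  (6,8):dx=+3,dy=+4->C; (6,9):dx=-7,dy=+12->D; (6,10):dx=-5,dy=+6->D; (7,8):dx=+5,dy=-12->D
  (7,9):dx=-5,dy=-4->C; (7,10):dx=-3,dy=-10->C; (8,9):dx=-10,dy=+8->D; (8,10):dx=-8,dy=+2->D
  (9,10):dx=+2,dy=-6->D
Step 2: C = 16, D = 29, total pairs = 45.
Step 3: tau = (C - D)/(n(n-1)/2) = (16 - 29)/45 = -0.288889.
Step 4: Exact two-sided p-value (enumerate n! = 3628800 permutations of y under H0): p = 0.291248.
Step 5: alpha = 0.05. fail to reject H0.

tau_b = -0.2889 (C=16, D=29), p = 0.291248, fail to reject H0.


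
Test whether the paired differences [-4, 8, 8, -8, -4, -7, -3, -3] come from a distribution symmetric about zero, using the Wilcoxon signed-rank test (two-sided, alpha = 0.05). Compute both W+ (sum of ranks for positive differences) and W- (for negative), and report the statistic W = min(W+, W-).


Step 1: Drop any zero differences (none here) and take |d_i|.
|d| = [4, 8, 8, 8, 4, 7, 3, 3]
Step 2: Midrank |d_i| (ties get averaged ranks).
ranks: |4|->3.5, |8|->7, |8|->7, |8|->7, |4|->3.5, |7|->5, |3|->1.5, |3|->1.5
Step 3: Attach original signs; sum ranks with positive sign and with negative sign.
W+ = 7 + 7 = 14
W- = 3.5 + 7 + 3.5 + 5 + 1.5 + 1.5 = 22
(Check: W+ + W- = 36 should equal n(n+1)/2 = 36.)
Step 4: Test statistic W = min(W+, W-) = 14.
Step 5: Ties in |d|, so use the tie-corrected normal approximation.
        E[W] = n(n+1)/4 = 8*9/4 = 18.
        Tie groups: |d|=3 (t=2), |d|=4 (t=2), |d|=8 (t=3); sum(t^3 - t) = 36.
        Var[W] = n(n+1)(2n+1)/24 - sum(t^3-t)/48 = 1224/24 - 36/48 = 50.25.
        z = (W - E[W]) / sqrt(Var[W]) = (14 - 18) / 7.0887 = -0.5643.
        Two-sided p = 2*Phi(z) = 0.572566.
Step 6: alpha = 0.05. fail to reject H0.

W+ = 14, W- = 22, W = min = 14, p = 0.572566, fail to reject H0.


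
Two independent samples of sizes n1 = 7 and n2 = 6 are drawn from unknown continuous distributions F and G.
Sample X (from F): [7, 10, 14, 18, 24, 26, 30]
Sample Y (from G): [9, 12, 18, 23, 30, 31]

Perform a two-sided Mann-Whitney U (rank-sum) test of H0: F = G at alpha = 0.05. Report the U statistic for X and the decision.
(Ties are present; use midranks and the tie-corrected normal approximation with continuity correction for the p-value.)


Step 1: Combine and sort all 13 observations; assign midranks.
sorted (value, group): (7,X), (9,Y), (10,X), (12,Y), (14,X), (18,X), (18,Y), (23,Y), (24,X), (26,X), (30,X), (30,Y), (31,Y)
ranks: 7->1, 9->2, 10->3, 12->4, 14->5, 18->6.5, 18->6.5, 23->8, 24->9, 26->10, 30->11.5, 30->11.5, 31->13
Step 2: Rank sum for X: R1 = 1 + 3 + 5 + 6.5 + 9 + 10 + 11.5 = 46.
Step 3: U_X = R1 - n1(n1+1)/2 = 46 - 7*8/2 = 46 - 28 = 18.
       U_Y = n1*n2 - U_X = 42 - 18 = 24.
Step 4: Ties are present, so use the tie-corrected normal approximation (with continuity correction) for the p-value.
Step 5: p-value = 0.720247; compare to alpha = 0.05. fail to reject H0.

U_X = 18, p = 0.720247, fail to reject H0 at alpha = 0.05.
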